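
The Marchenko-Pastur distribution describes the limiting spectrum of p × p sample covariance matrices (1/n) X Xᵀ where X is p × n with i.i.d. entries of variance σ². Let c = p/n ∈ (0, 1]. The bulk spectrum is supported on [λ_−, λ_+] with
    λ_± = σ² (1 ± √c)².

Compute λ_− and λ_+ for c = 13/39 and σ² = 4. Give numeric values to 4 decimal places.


c = 13/39 = 0.333333; √c = 0.577350.
λ_− = σ² (1 − √c)² = 4 · (1 − 0.577350)² = 4 · (0.422650)² = 0.714531.
λ_+ = σ² (1 + √c)² = 4 · (1 + 0.577350)² = 4 · (1.577350)² = 9.952135.

Rounded to 4 decimal places: λ_− ≈ 0.7145, λ_+ ≈ 9.9521.


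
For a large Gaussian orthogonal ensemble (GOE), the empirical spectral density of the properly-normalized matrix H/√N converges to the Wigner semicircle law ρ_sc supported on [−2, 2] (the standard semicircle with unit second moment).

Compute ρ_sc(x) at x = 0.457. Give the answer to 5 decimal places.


ρ_sc(x) = (1/(2π)) √(4 − x²). With x = 0.457:
  4 − x² = 4 − (0.457)² = 4 − 0.208849 = 3.791151.
  √(4 − x²) = 1.947088.
  1/(2π) = 0.159155.
  ρ_sc(0.457) = 0.159155 · 1.947088 = 0.309889.

Rounded to 5 decimal places: ρ_sc(0.457) ≈ 0.30989.


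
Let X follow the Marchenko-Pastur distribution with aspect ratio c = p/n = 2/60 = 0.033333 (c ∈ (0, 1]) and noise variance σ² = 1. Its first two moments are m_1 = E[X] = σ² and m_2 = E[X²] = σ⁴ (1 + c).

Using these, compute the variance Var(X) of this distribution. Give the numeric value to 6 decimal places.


m_1 = E[X] = σ² = 1, so m_1² = 1.
m_2 = E[X²] = σ⁴ (1 + c) = 1 · (1 + 0.033333) = 1 · 1.033333 = 1.033333.
(Note m_2 − m_1² simplifies to c · σ⁴ = 0.033333 · 1.)

Var(X) = m_2 − m_1² = 1.033333 − 1 = 0.033333.


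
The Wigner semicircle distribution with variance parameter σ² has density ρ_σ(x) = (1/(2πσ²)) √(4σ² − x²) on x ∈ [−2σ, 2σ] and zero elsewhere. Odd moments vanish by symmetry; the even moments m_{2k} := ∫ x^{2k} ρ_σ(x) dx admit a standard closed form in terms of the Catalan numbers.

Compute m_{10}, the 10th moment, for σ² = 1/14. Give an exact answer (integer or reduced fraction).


By the scaled semicircle moment identity, m_{2k} = σ^{2k} · C_k with k = 5.
C_5 = (1/(k+1)) · C(2k, k) = (1/6) · C(10, 5) = (1/6) · 252 = 42.
σ^{2k} = (σ²)^k = (1/14)^5 = 1/537824.

Therefore m_{10} = σ^{10} · C_5 = (1/537824) · 42 = 3/38416.


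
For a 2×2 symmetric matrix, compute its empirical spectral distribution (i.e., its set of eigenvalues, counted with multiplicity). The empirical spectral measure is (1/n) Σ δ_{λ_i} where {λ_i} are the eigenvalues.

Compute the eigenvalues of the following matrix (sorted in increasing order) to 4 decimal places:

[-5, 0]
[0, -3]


Since M is real symmetric, both eigenvalues are real; they are the roots of det(λI − M) = λ² − (tr M) λ + det M.
tr M = -5 + (-3) = -8.
det M = (-5)·(-3) − 0² = 15 − 0 = 15.
Characteristic polynomial: λ² + 8λ + 15 = 0.
Discriminant Δ = (tr M)² − 4·det M = 64 − 60 = 4; √Δ = 2.000000.
λ = (tr M ± √Δ)/2 = (-8 ± 2.000000)/2, giving (tr M − √Δ)/2 = -5.0000 and (tr M + √Δ)/2 = -3.0000.

Eigenvalues sorted in increasing order: [-5.0000, -3.0000].


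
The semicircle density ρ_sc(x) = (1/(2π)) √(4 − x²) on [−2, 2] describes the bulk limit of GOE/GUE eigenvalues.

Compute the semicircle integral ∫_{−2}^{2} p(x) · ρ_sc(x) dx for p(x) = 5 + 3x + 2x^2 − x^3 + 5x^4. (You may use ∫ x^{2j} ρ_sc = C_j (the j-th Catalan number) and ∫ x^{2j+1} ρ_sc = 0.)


Write p(x) = Σ a_i x^i, split into monomials and integrate each against ρ_sc separately.
Using ∫ x^{2j} ρ_sc = C_j = (1/(j+1)) C(2j, j) (Catalan numbers) and ∫ x^{2j+1} ρ_sc = 0 (odd monomials vanish by symmetry):
  i = 0 (even): a_0 · C_{0} = 5 · 1 = 5
  i = 1 (odd): ∫ x^1 ρ_sc = 0 (vanishes)
  i = 2 (even): a_2 · C_{1} = 2 · 1 = 2
  i = 3 (odd): ∫ x^3 ρ_sc = 0 (vanishes)
  i = 4 (even): a_4 · C_{2} = 5 · 2 = 10

Summing the contributions: ∫_{−2}^{2} p(x) ρ_sc(x) dx = 5 + 2 + 10 = 17.


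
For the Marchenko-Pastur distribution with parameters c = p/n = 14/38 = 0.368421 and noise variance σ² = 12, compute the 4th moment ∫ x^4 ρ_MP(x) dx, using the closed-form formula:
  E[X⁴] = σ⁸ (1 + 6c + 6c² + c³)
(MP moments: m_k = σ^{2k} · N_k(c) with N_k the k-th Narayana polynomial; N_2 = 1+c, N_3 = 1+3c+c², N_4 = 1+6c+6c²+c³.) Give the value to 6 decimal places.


E[X⁴] = σ⁸ (1 + 6c + 6c² + c³) (fourth MP moment). With σ² = 12 (so σ⁸ = 20736) and c = 14/38 = 0.368421: E[X⁴] = 20736 · (1 + 6·0.368421 + 6·(0.368421)² + (0.368421)³) = 20736 · 4.074938.

So E[X^4] = 84497.915148.


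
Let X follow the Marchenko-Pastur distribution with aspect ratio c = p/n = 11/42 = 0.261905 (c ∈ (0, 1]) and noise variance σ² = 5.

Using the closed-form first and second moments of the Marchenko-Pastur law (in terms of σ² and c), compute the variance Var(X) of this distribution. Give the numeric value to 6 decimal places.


Recall the MP moments m_1 = E[X] = σ² and m_2 = E[X²] = σ⁴ (1 + c).
m_1 = E[X] = σ² = 5, so m_1² = 25.
m_2 = E[X²] = σ⁴ (1 + c) = 25 · (1 + 0.261905) = 25 · 1.261905 = 31.547619.
(Note m_2 − m_1² simplifies to c · σ⁴ = 0.261905 · 25.)

Var(X) = m_2 − m_1² = 31.547619 − 25 = 6.547619.


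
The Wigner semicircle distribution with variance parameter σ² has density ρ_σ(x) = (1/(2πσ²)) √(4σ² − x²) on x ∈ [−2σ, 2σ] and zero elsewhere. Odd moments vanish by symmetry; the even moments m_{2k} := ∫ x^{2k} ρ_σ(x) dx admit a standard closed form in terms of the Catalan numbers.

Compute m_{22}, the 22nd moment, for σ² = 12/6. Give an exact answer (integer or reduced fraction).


By the scaled semicircle moment identity, m_{2k} = σ^{2k} · C_k with k = 11.
C_11 = (1/(k+1)) · C(2k, k) = (1/12) · C(22, 11) = (1/12) · 705432 = 58786.
σ^{2k} = (σ²)^k = (12/6)^11 = 2048.

Therefore m_{22} = σ^{22} · C_11 = 2048 · 58786 = 120393728.


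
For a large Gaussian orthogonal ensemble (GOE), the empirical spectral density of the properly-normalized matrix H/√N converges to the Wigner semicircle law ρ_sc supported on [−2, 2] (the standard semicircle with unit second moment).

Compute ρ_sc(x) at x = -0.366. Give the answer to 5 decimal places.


ρ_sc(x) = (1/(2π)) √(4 − x²). With x = -0.366:
  4 − x² = 4 − (-0.366)² = 4 − 0.133956 = 3.866044.
  √(4 − x²) = 1.966226.
  1/(2π) = 0.159155.
  ρ_sc(-0.366) = 0.159155 · 1.966226 = 0.312935.

Rounded to 5 decimal places: ρ_sc(-0.366) ≈ 0.31293.


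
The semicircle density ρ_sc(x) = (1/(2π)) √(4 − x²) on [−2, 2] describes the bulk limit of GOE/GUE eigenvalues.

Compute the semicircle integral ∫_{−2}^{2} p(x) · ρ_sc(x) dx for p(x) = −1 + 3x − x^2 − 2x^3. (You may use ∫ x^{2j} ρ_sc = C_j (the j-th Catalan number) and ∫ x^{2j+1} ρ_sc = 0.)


Write p(x) = Σ a_i x^i, split into monomials and integrate each against ρ_sc separately.
Using ∫ x^{2j} ρ_sc = C_j = (1/(j+1)) C(2j, j) (Catalan numbers) and ∫ x^{2j+1} ρ_sc = 0 (odd monomials vanish by symmetry):
  i = 0 (even): a_0 · C_{0} = -1 · 1 = -1
  i = 1 (odd): ∫ x^1 ρ_sc = 0 (vanishes)
  i = 2 (even): a_2 · C_{1} = -1 · 1 = -1
  i = 3 (odd): ∫ x^3 ρ_sc = 0 (vanishes)

Summing the contributions: ∫_{−2}^{2} p(x) ρ_sc(x) dx = (-1) + (-1) = -2.


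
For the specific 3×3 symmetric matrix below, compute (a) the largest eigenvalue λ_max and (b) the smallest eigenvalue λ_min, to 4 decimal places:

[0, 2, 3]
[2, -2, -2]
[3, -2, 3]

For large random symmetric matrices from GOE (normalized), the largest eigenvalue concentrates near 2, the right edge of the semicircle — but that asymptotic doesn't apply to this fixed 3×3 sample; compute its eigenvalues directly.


Since M is real symmetric, all three eigenvalues are real; they are the roots of det(λI − M) = λ³ − (tr M) λ² + s λ − det M, where s is the sum of the principal 2×2 minors.
tr M = 0 + (-2) + 3 = 1.
s = (0·(-2) − 2²) + (0·3 − 3²) + ((-2)·3 − (-2)²) = -4 + (-9) + (-10) = -23.
det M (expand along row 1) = 0·(-10) − 2·12 + 3·2 = -18.
Characteristic polynomial: λ³ − λ² − 23λ + 18 = 0.
Substitute λ = y + (tr M)/3 = y + 0.333333 to remove the quadratic term: y³ + p·y + q = 0 with p = s − (tr M)²/3 = -23.333333 and q = −2(tr M)³/27 + (tr M)·s/3 − det M = 10.259259.
Three real roots ⇒ use the trigonometric (Viète) form: r = 2√(−p/3) = 5.577734, φ = arccos(3q/(p·r)) = arccos(-0.236485) = 1.809542 rad.
y_k = r·cos(φ/3 − 2πk/3) for k = 0, 1, 2 gives y = 4.593461, 0.443419, -5.036880.
λ_k = y_k + 0.333333 gives λ = 4.9268, 0.7768, -4.7035 (check: the sum is 1.0000 = tr M).

Hence λ_max = 4.9268 and λ_min = -4.7035.


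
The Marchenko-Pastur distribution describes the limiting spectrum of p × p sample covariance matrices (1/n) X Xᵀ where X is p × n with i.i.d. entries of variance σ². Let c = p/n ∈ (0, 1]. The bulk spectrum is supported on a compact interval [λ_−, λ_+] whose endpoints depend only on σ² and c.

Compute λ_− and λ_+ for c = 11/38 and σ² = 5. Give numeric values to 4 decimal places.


c = 11/38 = 0.289474; √c = 0.538028.
λ_− = σ² (1 − √c)² = 5 · (1 − 0.538028)² = 5 · (0.461972)² = 1.067093.
λ_+ = σ² (1 + √c)² = 5 · (1 + 0.538028)² = 5 · (1.538028)² = 11.827644.

Rounded to 4 decimal places: λ_− ≈ 1.0671, λ_+ ≈ 11.8276.


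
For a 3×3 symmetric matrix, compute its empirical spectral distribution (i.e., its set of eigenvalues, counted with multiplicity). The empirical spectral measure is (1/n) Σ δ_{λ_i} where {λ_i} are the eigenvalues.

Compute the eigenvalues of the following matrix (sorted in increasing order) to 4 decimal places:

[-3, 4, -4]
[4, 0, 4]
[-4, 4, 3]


Since M is real symmetric, all three eigenvalues are real; they are the roots of det(λI − M) = λ³ − (tr M) λ² + s λ − det M, where s is the sum of the principal 2×2 minors.
tr M = -3 + 0 + 3 = 0.
s = ((-3)·0 − 4²) + ((-3)·3 − (-4)²) + (0·3 − 4²) = -16 + (-25) + (-16) = -57.
det M (expand along row 1) = (-3)·(-16) − 4·28 + (-4)·16 = -128.
Characteristic polynomial: λ³ − 57λ + 128 = 0.
Substitute λ = y + (tr M)/3 = y + 0.000000 to remove the quadratic term: y³ + p·y + q = 0 with p = s − (tr M)²/3 = -57.000000 and q = −2(tr M)³/27 + (tr M)·s/3 − det M = 128.000000.
Three real roots ⇒ use the trigonometric (Viète) form: r = 2√(−p/3) = 8.717798, φ = arccos(3q/(p·r)) = arccos(-0.772769) = 2.453988 rad.
y_k = r·cos(φ/3 − 2πk/3) for k = 0, 1, 2 gives y = 5.960227, 2.529584, -8.489811.
λ_k = y_k + 0.000000 gives λ = 5.9602, 2.5296, -8.4898 (check: the sum is 0.0000 = tr M).

Eigenvalues sorted in increasing order: [-8.4898, 2.5296, 5.9602].


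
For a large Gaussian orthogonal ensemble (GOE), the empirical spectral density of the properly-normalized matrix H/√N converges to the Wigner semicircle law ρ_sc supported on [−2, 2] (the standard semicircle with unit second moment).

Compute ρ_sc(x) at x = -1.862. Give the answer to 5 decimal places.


ρ_sc(x) = (1/(2π)) √(4 − x²). With x = -1.862:
  4 − x² = 4 − (-1.862)² = 4 − 3.467044 = 0.532956.
  √(4 − x²) = 0.730038.
  1/(2π) = 0.159155.
  ρ_sc(-1.862) = 0.159155 · 0.730038 = 0.116189.

Rounded to 5 decimal places: ρ_sc(-1.862) ≈ 0.11619.


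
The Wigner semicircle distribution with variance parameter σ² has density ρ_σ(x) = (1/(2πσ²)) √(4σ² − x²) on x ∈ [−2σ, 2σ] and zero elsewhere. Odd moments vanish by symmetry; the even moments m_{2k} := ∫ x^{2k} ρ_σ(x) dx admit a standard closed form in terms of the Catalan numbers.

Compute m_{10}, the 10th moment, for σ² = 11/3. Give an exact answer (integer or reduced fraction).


By the scaled semicircle moment identity, m_{2k} = σ^{2k} · C_k with k = 5.
C_5 = (1/(k+1)) · C(2k, k) = (1/6) · C(10, 5) = (1/6) · 252 = 42.
σ^{2k} = (σ²)^k = (11/3)^5 = 161051/243.

Therefore m_{10} = σ^{10} · C_5 = (161051/243) · 42 = 2254714/81.


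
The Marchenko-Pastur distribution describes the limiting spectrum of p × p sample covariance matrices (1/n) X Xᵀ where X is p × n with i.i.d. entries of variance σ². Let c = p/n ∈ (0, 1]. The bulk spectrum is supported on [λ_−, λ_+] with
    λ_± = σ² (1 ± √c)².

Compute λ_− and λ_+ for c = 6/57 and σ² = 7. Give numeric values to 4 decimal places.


c = 6/57 = 0.105263; √c = 0.324443.
λ_− = σ² (1 − √c)² = 7 · (1 − 0.324443)² = 7 · (0.675557)² = 3.194642.
λ_+ = σ² (1 + √c)² = 7 · (1 + 0.324443)² = 7 · (1.324443)² = 12.279042.

Rounded to 4 decimal places: λ_− ≈ 3.1946, λ_+ ≈ 12.2790.


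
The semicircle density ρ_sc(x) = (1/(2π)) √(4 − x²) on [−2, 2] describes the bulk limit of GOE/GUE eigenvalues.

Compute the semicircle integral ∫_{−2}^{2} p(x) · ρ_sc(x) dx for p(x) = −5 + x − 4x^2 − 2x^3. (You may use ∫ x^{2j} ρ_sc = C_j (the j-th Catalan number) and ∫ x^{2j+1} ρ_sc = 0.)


Write p(x) = Σ a_i x^i, split into monomials and integrate each against ρ_sc separately.
Using ∫ x^{2j} ρ_sc = C_j = (1/(j+1)) C(2j, j) (Catalan numbers) and ∫ x^{2j+1} ρ_sc = 0 (odd monomials vanish by symmetry):
  i = 0 (even): a_0 · C_{0} = -5 · 1 = -5
  i = 1 (odd): ∫ x^1 ρ_sc = 0 (vanishes)
  i = 2 (even): a_2 · C_{1} = -4 · 1 = -4
  i = 3 (odd): ∫ x^3 ρ_sc = 0 (vanishes)

Summing the contributions: ∫_{−2}^{2} p(x) ρ_sc(x) dx = (-5) + (-4) = -9.


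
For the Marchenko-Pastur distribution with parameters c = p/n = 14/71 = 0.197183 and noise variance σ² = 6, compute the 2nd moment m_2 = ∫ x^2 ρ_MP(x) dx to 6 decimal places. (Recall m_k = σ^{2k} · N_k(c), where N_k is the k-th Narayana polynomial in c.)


E[X²] = σ⁴ (1 + c) (second MP moment). With σ² = 6 (so σ⁴ = 36) and c = 14/71 = 0.197183: E[X²] = 36 · (1 + 0.197183) = 36 · 1.197183.

So E[X^2] = 43.098592.


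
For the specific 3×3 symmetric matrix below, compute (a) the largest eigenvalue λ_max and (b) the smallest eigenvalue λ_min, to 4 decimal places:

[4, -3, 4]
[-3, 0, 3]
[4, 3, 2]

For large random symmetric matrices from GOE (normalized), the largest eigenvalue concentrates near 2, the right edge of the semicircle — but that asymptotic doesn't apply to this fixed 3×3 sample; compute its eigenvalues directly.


Since M is real symmetric, all three eigenvalues are real; they are the roots of det(λI − M) = λ³ − (tr M) λ² + s λ − det M, where s is the sum of the principal 2×2 minors.
tr M = 4 + 0 + 2 = 6.
s = (4·0 − (-3)²) + (4·2 − 4²) + (0·2 − 3²) = -9 + (-8) + (-9) = -26.
det M (expand along row 1) = 4·(-9) − (-3)·(-18) + 4·(-9) = -126.
Characteristic polynomial: λ³ − 6λ² − 26λ + 126 = 0.
Substitute λ = y + (tr M)/3 = y + 2.000000 to remove the quadratic term: y³ + p·y + q = 0 with p = s − (tr M)²/3 = -38.000000 and q = −2(tr M)³/27 + (tr M)·s/3 − det M = 58.000000.
Three real roots ⇒ use the trigonometric (Viète) form: r = 2√(−p/3) = 7.118052, φ = arccos(3q/(p·r)) = arccos(-0.643287) = 2.269580 rad.
y_k = r·cos(φ/3 − 2πk/3) for k = 0, 1, 2 gives y = 5.176423, 1.643040, -6.819463.
λ_k = y_k + 2.000000 gives λ = 7.1764, 3.6430, -4.8195 (check: the sum is 6.0000 = tr M).

Hence λ_max = 7.1764 and λ_min = -4.8195.


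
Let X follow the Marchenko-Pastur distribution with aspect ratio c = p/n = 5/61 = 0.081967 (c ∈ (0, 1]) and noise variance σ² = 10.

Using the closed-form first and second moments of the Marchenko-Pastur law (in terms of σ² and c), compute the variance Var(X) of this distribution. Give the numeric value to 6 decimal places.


Recall the MP moments m_1 = E[X] = σ² and m_2 = E[X²] = σ⁴ (1 + c).
m_1 = E[X] = σ² = 10, so m_1² = 100.
m_2 = E[X²] = σ⁴ (1 + c) = 100 · (1 + 0.081967) = 100 · 1.081967 = 108.196721.
(Note m_2 − m_1² simplifies to c · σ⁴ = 0.081967 · 100.)

Var(X) = m_2 − m_1² = 108.196721 − 100 = 8.196721.


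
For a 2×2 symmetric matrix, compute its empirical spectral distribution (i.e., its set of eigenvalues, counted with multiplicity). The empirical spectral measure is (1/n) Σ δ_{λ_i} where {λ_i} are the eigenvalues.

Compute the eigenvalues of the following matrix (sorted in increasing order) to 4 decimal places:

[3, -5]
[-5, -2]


Since M is real symmetric, both eigenvalues are real; they are the roots of det(λI − M) = λ² − (tr M) λ + det M.
tr M = 3 + (-2) = 1.
det M = 3·(-2) − (-5)² = -6 − 25 = -31.
Characteristic polynomial: λ² − λ − 31 = 0.
Discriminant Δ = (tr M)² − 4·det M = 1 − (-124) = 125; √Δ = 11.180340.
λ = (tr M ± √Δ)/2 = (1 ± 11.180340)/2, giving (tr M − √Δ)/2 = -5.0902 and (tr M + √Δ)/2 = 6.0902.

Eigenvalues sorted in increasing order: [-5.0902, 6.0902].


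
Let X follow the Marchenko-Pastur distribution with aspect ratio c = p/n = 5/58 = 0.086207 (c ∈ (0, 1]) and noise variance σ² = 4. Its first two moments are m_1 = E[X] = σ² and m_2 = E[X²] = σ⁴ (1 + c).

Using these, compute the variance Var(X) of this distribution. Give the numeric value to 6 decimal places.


m_1 = E[X] = σ² = 4, so m_1² = 16.
m_2 = E[X²] = σ⁴ (1 + c) = 16 · (1 + 0.086207) = 16 · 1.086207 = 17.379310.
(Note m_2 − m_1² simplifies to c · σ⁴ = 0.086207 · 16.)

Var(X) = m_2 − m_1² = 17.379310 − 16 = 1.379310.


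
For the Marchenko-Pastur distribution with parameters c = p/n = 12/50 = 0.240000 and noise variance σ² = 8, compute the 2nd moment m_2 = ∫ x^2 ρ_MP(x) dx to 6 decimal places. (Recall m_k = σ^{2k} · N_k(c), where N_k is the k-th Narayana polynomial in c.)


E[X²] = σ⁴ (1 + c) (second MP moment). With σ² = 8 (so σ⁴ = 64) and c = 12/50 = 0.240000: E[X²] = 64 · (1 + 0.240000) = 64 · 1.240000.

So E[X^2] = 79.360000.


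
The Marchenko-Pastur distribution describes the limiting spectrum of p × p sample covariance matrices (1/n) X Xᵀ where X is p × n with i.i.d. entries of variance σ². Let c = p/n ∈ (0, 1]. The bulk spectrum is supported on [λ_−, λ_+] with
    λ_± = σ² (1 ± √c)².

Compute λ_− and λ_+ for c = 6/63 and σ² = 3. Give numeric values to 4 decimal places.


c = 6/63 = 0.095238; √c = 0.308607.
λ_− = σ² (1 − √c)² = 3 · (1 − 0.308607)² = 3 · (0.691393)² = 1.434074.
λ_+ = σ² (1 + √c)² = 3 · (1 + 0.308607)² = 3 · (1.308607)² = 5.137354.

Rounded to 4 decimal places: λ_− ≈ 1.4341, λ_+ ≈ 5.1374.


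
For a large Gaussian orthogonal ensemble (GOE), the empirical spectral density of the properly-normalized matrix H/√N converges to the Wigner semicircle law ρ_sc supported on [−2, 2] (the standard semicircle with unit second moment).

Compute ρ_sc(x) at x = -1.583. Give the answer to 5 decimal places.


ρ_sc(x) = (1/(2π)) √(4 − x²). With x = -1.583:
  4 − x² = 4 − (-1.583)² = 4 − 2.505889 = 1.494111.
  √(4 − x²) = 1.222338.
  1/(2π) = 0.159155.
  ρ_sc(-1.583) = 0.159155 · 1.222338 = 0.194541.

Rounded to 5 decimal places: ρ_sc(-1.583) ≈ 0.19454.


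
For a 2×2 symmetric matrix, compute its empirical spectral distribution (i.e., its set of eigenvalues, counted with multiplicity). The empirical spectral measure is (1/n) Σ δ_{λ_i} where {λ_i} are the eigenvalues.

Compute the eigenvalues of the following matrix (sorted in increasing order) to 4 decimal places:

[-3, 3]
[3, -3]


Since M is real symmetric, both eigenvalues are real; they are the roots of det(λI − M) = λ² − (tr M) λ + det M.
tr M = -3 + (-3) = -6.
det M = (-3)·(-3) − 3² = 9 − 9 = 0.
Characteristic polynomial: λ² + 6λ = 0.
Discriminant Δ = (tr M)² − 4·det M = 36 − 0 = 36; √Δ = 6.000000.
λ = (tr M ± √Δ)/2 = (-6 ± 6.000000)/2, giving (tr M − √Δ)/2 = -6.0000 and (tr M + √Δ)/2 = 0.0000.

Eigenvalues sorted in increasing order: [-6.0000, 0.0000].


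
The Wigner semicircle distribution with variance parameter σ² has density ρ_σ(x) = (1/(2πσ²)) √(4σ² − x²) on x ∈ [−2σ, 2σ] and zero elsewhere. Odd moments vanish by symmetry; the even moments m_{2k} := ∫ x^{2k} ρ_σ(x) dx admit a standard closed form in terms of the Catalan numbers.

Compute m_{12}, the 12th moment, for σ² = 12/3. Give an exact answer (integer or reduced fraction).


By the scaled semicircle moment identity, m_{2k} = σ^{2k} · C_k with k = 6.
C_6 = (1/(k+1)) · C(2k, k) = (1/7) · C(12, 6) = (1/7) · 924 = 132.
σ^{2k} = (σ²)^k = (12/3)^6 = 4096.

Therefore m_{12} = σ^{12} · C_6 = 4096 · 132 = 540672.


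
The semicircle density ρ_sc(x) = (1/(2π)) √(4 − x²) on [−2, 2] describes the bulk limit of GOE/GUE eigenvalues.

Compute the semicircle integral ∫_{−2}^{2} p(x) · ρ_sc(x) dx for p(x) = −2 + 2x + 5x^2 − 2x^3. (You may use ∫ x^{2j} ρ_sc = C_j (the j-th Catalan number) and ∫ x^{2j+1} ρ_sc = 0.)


Write p(x) = Σ a_i x^i, split into monomials and integrate each against ρ_sc separately.
Using ∫ x^{2j} ρ_sc = C_j = (1/(j+1)) C(2j, j) (Catalan numbers) and ∫ x^{2j+1} ρ_sc = 0 (odd monomials vanish by symmetry):
  i = 0 (even): a_0 · C_{0} = -2 · 1 = -2
  i = 1 (odd): ∫ x^1 ρ_sc = 0 (vanishes)
  i = 2 (even): a_2 · C_{1} = 5 · 1 = 5
  i = 3 (odd): ∫ x^3 ρ_sc = 0 (vanishes)

Summing the contributions: ∫_{−2}^{2} p(x) ρ_sc(x) dx = (-2) + 5 = 3.


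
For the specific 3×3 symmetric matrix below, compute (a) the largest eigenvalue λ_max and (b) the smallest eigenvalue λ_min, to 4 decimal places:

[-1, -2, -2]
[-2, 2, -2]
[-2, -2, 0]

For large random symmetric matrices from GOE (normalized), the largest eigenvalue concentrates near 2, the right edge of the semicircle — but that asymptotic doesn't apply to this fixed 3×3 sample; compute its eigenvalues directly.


Since M is real symmetric, all three eigenvalues are real; they are the roots of det(λI − M) = λ³ − (tr M) λ² + s λ − det M, where s is the sum of the principal 2×2 minors.
tr M = -1 + 2 + 0 = 1.
s = ((-1)·2 − (-2)²) + ((-1)·0 − (-2)²) + (2·0 − (-2)²) = -6 + (-4) + (-4) = -14.
det M (expand along row 1) = (-1)·(-4) − (-2)·(-4) + (-2)·8 = -20.
Characteristic polynomial: λ³ − λ² − 14λ + 20 = 0.
Substitute λ = y + (tr M)/3 = y + 0.333333 to remove the quadratic term: y³ + p·y + q = 0 with p = s − (tr M)²/3 = -14.333333 and q = −2(tr M)³/27 + (tr M)·s/3 − det M = 15.259259.
Three real roots ⇒ use the trigonometric (Viète) form: r = 2√(−p/3) = 4.371626, φ = arccos(3q/(p·r)) = arccos(-0.730575) = 2.389959 rad.
y_k = r·cos(φ/3 − 2πk/3) for k = 0, 1, 2 gives y = 3.056220, 1.178913, -4.235133.
λ_k = y_k + 0.333333 gives λ = 3.3896, 1.5122, -3.9018 (check: the sum is 1.0000 = tr M).

Hence λ_max = 3.3896 and λ_min = -3.9018.


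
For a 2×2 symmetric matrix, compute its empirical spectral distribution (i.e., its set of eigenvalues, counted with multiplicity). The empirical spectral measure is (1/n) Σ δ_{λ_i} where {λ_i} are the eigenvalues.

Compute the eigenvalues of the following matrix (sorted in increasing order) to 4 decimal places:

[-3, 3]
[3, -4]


Since M is real symmetric, both eigenvalues are real; they are the roots of det(λI − M) = λ² − (tr M) λ + det M.
tr M = -3 + (-4) = -7.
det M = (-3)·(-4) − 3² = 12 − 9 = 3.
Characteristic polynomial: λ² + 7λ + 3 = 0.
Discriminant Δ = (tr M)² − 4·det M = 49 − 12 = 37; √Δ = 6.082763.
λ = (tr M ± √Δ)/2 = (-7 ± 6.082763)/2, giving (tr M − √Δ)/2 = -6.5414 and (tr M + √Δ)/2 = -0.4586.

Eigenvalues sorted in increasing order: [-6.5414, -0.4586].


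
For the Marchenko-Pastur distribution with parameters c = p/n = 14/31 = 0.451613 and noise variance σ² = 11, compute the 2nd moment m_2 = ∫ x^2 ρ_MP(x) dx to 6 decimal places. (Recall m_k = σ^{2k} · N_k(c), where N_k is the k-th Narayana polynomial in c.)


E[X²] = σ⁴ (1 + c) (second MP moment). With σ² = 11 (so σ⁴ = 121) and c = 14/31 = 0.451613: E[X²] = 121 · (1 + 0.451613) = 121 · 1.451613.

So E[X^2] = 175.645161.


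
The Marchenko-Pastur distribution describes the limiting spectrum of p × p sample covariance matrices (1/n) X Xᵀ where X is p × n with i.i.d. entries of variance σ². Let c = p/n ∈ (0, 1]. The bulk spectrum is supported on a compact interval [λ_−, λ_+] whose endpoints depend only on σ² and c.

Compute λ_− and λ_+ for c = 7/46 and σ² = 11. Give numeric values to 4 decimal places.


c = 7/46 = 0.152174; √c = 0.390095.
λ_− = σ² (1 − √c)² = 11 · (1 − 0.390095)² = 11 · (0.609905)² = 4.091829.
λ_+ = σ² (1 + √c)² = 11 · (1 + 0.390095)² = 11 · (1.390095)² = 21.255998.

Rounded to 4 decimal places: λ_− ≈ 4.0918, λ_+ ≈ 21.2560.


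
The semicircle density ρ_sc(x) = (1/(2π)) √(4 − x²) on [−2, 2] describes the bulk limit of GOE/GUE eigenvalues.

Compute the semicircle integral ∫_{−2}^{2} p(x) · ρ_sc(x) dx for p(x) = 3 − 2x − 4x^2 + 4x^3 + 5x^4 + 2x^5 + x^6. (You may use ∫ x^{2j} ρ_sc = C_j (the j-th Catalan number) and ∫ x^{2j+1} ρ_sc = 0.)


Write p(x) = Σ a_i x^i, split into monomials and integrate each against ρ_sc separately.
Using ∫ x^{2j} ρ_sc = C_j = (1/(j+1)) C(2j, j) (Catalan numbers) and ∫ x^{2j+1} ρ_sc = 0 (odd monomials vanish by symmetry):
  i = 0 (even): a_0 · C_{0} = 3 · 1 = 3
  i = 1 (odd): ∫ x^1 ρ_sc = 0 (vanishes)
  i = 2 (even): a_2 · C_{1} = -4 · 1 = -4
  i = 3 (odd): ∫ x^3 ρ_sc = 0 (vanishes)
  i = 4 (even): a_4 · C_{2} = 5 · 2 = 10
  i = 5 (odd): ∫ x^5 ρ_sc = 0 (vanishes)
  i = 6 (even): a_6 · C_{3} = 1 · 5 = 5

Summing the contributions: ∫_{−2}^{2} p(x) ρ_sc(x) dx = 3 + (-4) + 10 + 5 = 14.


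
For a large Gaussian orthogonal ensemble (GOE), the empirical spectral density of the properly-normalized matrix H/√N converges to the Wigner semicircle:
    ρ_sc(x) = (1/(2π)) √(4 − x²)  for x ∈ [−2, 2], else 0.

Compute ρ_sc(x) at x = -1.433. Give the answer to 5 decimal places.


ρ_sc(x) = (1/(2π)) √(4 − x²). With x = -1.433:
  4 − x² = 4 − (-1.433)² = 4 − 2.053489 = 1.946511.
  √(4 − x²) = 1.395174.
  1/(2π) = 0.159155.
  ρ_sc(-1.433) = 0.159155 · 1.395174 = 0.222049.

Rounded to 5 decimal places: ρ_sc(-1.433) ≈ 0.22205.


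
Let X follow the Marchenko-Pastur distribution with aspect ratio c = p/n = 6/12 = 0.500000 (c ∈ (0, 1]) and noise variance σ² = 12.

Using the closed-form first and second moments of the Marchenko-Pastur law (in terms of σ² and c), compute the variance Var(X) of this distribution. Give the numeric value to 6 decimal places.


Recall the MP moments m_1 = E[X] = σ² and m_2 = E[X²] = σ⁴ (1 + c).
m_1 = E[X] = σ² = 12, so m_1² = 144.
m_2 = E[X²] = σ⁴ (1 + c) = 144 · (1 + 0.500000) = 144 · 1.500000 = 216.000000.
(Note m_2 − m_1² simplifies to c · σ⁴ = 0.500000 · 144.)

Var(X) = m_2 − m_1² = 216.000000 − 144 = 72.000000.


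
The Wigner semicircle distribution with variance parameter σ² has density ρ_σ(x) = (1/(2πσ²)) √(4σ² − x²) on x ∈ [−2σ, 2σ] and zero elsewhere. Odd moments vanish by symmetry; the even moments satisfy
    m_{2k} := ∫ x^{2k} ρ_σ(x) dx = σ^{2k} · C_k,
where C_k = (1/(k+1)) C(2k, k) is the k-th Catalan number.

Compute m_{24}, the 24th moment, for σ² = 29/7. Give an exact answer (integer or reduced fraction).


By the scaled semicircle moment identity, m_{2k} = σ^{2k} · C_k with k = 12.
C_12 = (1/(k+1)) · C(2k, k) = (1/13) · C(24, 12) = (1/13) · 2704156 = 208012.
σ^{2k} = (σ²)^k = (29/7)^12 = 353814783205469041/13841287201.

Therefore m_{24} = σ^{24} · C_12 = (353814783205469041/13841287201) · 208012 = 10513960097733718022356/1977326743.


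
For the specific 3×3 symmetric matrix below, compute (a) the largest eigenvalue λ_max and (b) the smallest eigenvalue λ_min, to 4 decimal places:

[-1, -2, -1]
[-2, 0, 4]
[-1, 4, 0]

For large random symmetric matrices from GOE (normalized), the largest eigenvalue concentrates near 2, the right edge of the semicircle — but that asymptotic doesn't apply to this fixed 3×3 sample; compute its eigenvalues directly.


Since M is real symmetric, all three eigenvalues are real; they are the roots of det(λI − M) = λ³ − (tr M) λ² + s λ − det M, where s is the sum of the principal 2×2 minors.
tr M = -1 + 0 + 0 = -1.
s = ((-1)·0 − (-2)²) + ((-1)·0 − (-1)²) + (0·0 − 4²) = -4 + (-1) + (-16) = -21.
det M (expand along row 1) = (-1)·(-16) − (-2)·4 + (-1)·(-8) = 32.
Characteristic polynomial: λ³ + λ² − 21λ − 32 = 0.
Substitute λ = y + (tr M)/3 = y − 0.333333 to remove the quadratic term: y³ + p·y + q = 0 with p = s − (tr M)²/3 = -21.333333 and q = −2(tr M)³/27 + (tr M)·s/3 − det M = -24.925926.
Three real roots ⇒ use the trigonometric (Viète) form: r = 2√(−p/3) = 5.333333, φ = arccos(3q/(p·r)) = arccos(0.657227) = 0.853663 rad.
y_k = r·cos(φ/3 − 2πk/3) for k = 0, 1, 2 gives y = 5.118863, -1.262796, -3.856067.
λ_k = y_k − 0.333333 gives λ = 4.7855, -1.5961, -4.1894 (check: the sum is -1.0000 = tr M).

Hence λ_max = 4.7855 and λ_min = -4.1894.


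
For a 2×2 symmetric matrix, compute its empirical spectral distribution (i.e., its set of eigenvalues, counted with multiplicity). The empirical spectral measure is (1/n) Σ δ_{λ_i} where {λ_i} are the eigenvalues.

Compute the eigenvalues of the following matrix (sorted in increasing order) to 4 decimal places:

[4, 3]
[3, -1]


Since M is real symmetric, both eigenvalues are real; they are the roots of det(λI − M) = λ² − (tr M) λ + det M.
tr M = 4 + (-1) = 3.
det M = 4·(-1) − 3² = -4 − 9 = -13.
Characteristic polynomial: λ² − 3λ − 13 = 0.
Discriminant Δ = (tr M)² − 4·det M = 9 − (-52) = 61; √Δ = 7.810250.
λ = (tr M ± √Δ)/2 = (3 ± 7.810250)/2, giving (tr M − √Δ)/2 = -2.4051 and (tr M + √Δ)/2 = 5.4051.

Eigenvalues sorted in increasing order: [-2.4051, 5.4051].


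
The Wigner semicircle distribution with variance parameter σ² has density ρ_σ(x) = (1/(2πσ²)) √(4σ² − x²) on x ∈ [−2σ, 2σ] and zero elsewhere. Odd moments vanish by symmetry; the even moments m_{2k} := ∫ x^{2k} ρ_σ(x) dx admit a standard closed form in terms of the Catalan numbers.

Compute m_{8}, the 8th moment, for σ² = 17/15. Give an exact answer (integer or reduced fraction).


By the scaled semicircle moment identity, m_{2k} = σ^{2k} · C_k with k = 4.
C_4 = (1/(k+1)) · C(2k, k) = (1/5) · C(8, 4) = (1/5) · 70 = 14.
σ^{2k} = (σ²)^k = (17/15)^4 = 83521/50625.

Therefore m_{8} = σ^{8} · C_4 = (83521/50625) · 14 = 1169294/50625.


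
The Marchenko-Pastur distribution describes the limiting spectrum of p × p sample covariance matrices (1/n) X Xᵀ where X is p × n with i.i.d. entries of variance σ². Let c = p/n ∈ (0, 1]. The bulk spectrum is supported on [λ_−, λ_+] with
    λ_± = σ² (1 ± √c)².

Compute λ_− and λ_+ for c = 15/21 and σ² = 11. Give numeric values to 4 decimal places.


c = 15/21 = 0.714286; √c = 0.845154.
λ_− = σ² (1 − √c)² = 11 · (1 − 0.845154)² = 11 · (0.154846)² = 0.263749.
λ_+ = σ² (1 + √c)² = 11 · (1 + 0.845154)² = 11 · (1.845154)² = 37.450536.

Rounded to 4 decimal places: λ_− ≈ 0.2637, λ_+ ≈ 37.4505.


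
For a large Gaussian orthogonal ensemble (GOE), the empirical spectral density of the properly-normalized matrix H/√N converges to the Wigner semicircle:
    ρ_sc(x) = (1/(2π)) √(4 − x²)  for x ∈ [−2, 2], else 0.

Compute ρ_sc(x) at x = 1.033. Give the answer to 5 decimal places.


ρ_sc(x) = (1/(2π)) √(4 − x²). With x = 1.033:
  4 − x² = 4 − (1.033)² = 4 − 1.067089 = 2.932911.
  √(4 − x²) = 1.712574.
  1/(2π) = 0.159155.
  ρ_sc(1.033) = 0.159155 · 1.712574 = 0.272565.

Rounded to 5 decimal places: ρ_sc(1.033) ≈ 0.27256.


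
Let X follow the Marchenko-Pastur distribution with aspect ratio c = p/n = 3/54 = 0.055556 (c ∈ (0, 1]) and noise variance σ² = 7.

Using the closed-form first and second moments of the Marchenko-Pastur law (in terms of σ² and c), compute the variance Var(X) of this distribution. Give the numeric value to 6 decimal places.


Recall the MP moments m_1 = E[X] = σ² and m_2 = E[X²] = σ⁴ (1 + c).
m_1 = E[X] = σ² = 7, so m_1² = 49.
m_2 = E[X²] = σ⁴ (1 + c) = 49 · (1 + 0.055556) = 49 · 1.055556 = 51.722222.
(Note m_2 − m_1² simplifies to c · σ⁴ = 0.055556 · 49.)

Var(X) = m_2 − m_1² = 51.722222 − 49 = 2.722222.


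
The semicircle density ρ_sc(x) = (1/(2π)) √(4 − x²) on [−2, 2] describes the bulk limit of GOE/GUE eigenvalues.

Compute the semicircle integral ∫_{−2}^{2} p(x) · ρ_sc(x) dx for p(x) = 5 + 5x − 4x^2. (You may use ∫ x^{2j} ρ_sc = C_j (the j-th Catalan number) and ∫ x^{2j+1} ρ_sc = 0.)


Write p(x) = Σ a_i x^i, split into monomials and integrate each against ρ_sc separately.
Using ∫ x^{2j} ρ_sc = C_j = (1/(j+1)) C(2j, j) (Catalan numbers) and ∫ x^{2j+1} ρ_sc = 0 (odd monomials vanish by symmetry):
  i = 0 (even): a_0 · C_{0} = 5 · 1 = 5
  i = 1 (odd): ∫ x^1 ρ_sc = 0 (vanishes)
  i = 2 (even): a_2 · C_{1} = -4 · 1 = -4

Summing the contributions: ∫_{−2}^{2} p(x) ρ_sc(x) dx = 5 + (-4) = 1.


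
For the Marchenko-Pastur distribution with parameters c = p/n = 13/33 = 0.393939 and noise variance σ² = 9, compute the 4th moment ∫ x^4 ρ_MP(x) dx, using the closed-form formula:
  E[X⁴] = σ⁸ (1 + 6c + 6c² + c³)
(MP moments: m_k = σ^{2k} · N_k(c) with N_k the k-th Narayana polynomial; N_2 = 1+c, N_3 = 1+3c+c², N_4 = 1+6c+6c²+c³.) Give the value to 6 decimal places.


E[X⁴] = σ⁸ (1 + 6c + 6c² + c³) (fourth MP moment). With σ² = 9 (so σ⁸ = 6561) and c = 13/33 = 0.393939: E[X⁴] = 6561 · (1 + 6·0.393939 + 6·(0.393939)² + (0.393939)³) = 6561 · 4.355901.

So E[X^4] = 28579.063862.


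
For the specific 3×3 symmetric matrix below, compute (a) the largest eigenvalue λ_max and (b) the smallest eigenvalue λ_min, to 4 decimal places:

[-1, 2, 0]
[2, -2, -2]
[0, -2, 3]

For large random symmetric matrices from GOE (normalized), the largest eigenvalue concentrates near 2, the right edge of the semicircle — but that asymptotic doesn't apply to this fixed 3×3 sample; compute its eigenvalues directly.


Since M is real symmetric, all three eigenvalues are real; they are the roots of det(λI − M) = λ³ − (tr M) λ² + s λ − det M, where s is the sum of the principal 2×2 minors.
tr M = -1 + (-2) + 3 = 0.
s = ((-1)·(-2) − 2²) + ((-1)·3 − 0²) + ((-2)·3 − (-2)²) = -2 + (-3) + (-10) = -15.
det M (expand along row 1) = (-1)·(-10) − 2·6 + 0·(-4) = -2.
Characteristic polynomial: λ³ − 15λ + 2 = 0.
Substitute λ = y + (tr M)/3 = y + 0.000000 to remove the quadratic term: y³ + p·y + q = 0 with p = s − (tr M)²/3 = -15.000000 and q = −2(tr M)³/27 + (tr M)·s/3 − det M = 2.000000.
Three real roots ⇒ use the trigonometric (Viète) form: r = 2√(−p/3) = 4.472136, φ = arccos(3q/(p·r)) = arccos(-0.089443) = 1.660359 rad.
y_k = r·cos(φ/3 − 2πk/3) for k = 0, 1, 2 gives y = 3.804512, 0.133492, -3.938003.
λ_k = y_k + 0.000000 gives λ = 3.8045, 0.1335, -3.9380 (check: the sum is 0.0000 = tr M).

Hence λ_max = 3.8045 and λ_min = -3.9380.


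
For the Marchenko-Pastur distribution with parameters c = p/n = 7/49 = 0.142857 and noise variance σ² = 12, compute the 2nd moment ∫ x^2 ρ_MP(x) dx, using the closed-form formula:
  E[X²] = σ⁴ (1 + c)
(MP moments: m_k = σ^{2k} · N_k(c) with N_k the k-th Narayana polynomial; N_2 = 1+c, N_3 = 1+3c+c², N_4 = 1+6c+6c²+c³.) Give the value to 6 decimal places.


E[X²] = σ⁴ (1 + c) (second MP moment). With σ² = 12 (so σ⁴ = 144) and c = 7/49 = 0.142857: E[X²] = 144 · (1 + 0.142857) = 144 · 1.142857.

So E[X^2] = 164.571429.


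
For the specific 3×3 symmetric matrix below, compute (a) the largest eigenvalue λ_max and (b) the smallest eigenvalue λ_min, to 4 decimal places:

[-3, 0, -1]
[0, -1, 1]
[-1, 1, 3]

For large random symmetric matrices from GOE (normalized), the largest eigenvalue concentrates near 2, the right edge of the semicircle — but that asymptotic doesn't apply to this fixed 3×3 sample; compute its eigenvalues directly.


Since M is real symmetric, all three eigenvalues are real; they are the roots of det(λI − M) = λ³ − (tr M) λ² + s λ − det M, where s is the sum of the principal 2×2 minors.
tr M = -3 + (-1) + 3 = -1.
s = ((-3)·(-1) − 0²) + ((-3)·3 − (-1)²) + ((-1)·3 − 1²) = 3 + (-10) + (-4) = -11.
det M (expand along row 1) = (-3)·(-4) − 0·1 + (-1)·(-1) = 13.
Characteristic polynomial: λ³ + λ² − 11λ − 13 = 0.
Substitute λ = y + (tr M)/3 = y − 0.333333 to remove the quadratic term: y³ + p·y + q = 0 with p = s − (tr M)²/3 = -11.333333 and q = −2(tr M)³/27 + (tr M)·s/3 − det M = -9.259259.
Three real roots ⇒ use the trigonometric (Viète) form: r = 2√(−p/3) = 3.887301, φ = arccos(3q/(p·r)) = arccos(0.630510) = 0.888587 rad.
y_k = r·cos(φ/3 − 2πk/3) for k = 0, 1, 2 gives y = 3.718024, -0.876385, -2.841639.
λ_k = y_k − 0.333333 gives λ = 3.3847, -1.2097, -3.1750 (check: the sum is -1.0000 = tr M).

Hence λ_max = 3.3847 and λ_min = -3.1750.


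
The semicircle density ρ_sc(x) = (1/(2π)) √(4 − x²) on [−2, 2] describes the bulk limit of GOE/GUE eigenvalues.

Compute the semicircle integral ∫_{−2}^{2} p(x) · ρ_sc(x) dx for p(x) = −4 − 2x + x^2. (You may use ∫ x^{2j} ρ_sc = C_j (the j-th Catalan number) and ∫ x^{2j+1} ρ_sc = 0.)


Write p(x) = Σ a_i x^i, split into monomials and integrate each against ρ_sc separately.
Using ∫ x^{2j} ρ_sc = C_j = (1/(j+1)) C(2j, j) (Catalan numbers) and ∫ x^{2j+1} ρ_sc = 0 (odd monomials vanish by symmetry):
  i = 0 (even): a_0 · C_{0} = -4 · 1 = -4
  i = 1 (odd): ∫ x^1 ρ_sc = 0 (vanishes)
  i = 2 (even): a_2 · C_{1} = 1 · 1 = 1

Summing the contributions: ∫_{−2}^{2} p(x) ρ_sc(x) dx = (-4) + 1 = -3.


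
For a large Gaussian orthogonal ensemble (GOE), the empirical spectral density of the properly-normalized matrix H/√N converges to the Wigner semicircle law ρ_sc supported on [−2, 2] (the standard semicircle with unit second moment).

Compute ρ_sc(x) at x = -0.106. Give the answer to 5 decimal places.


ρ_sc(x) = (1/(2π)) √(4 − x²). With x = -0.106:
  4 − x² = 4 − (-0.106)² = 4 − 0.011236 = 3.988764.
  √(4 − x²) = 1.997189.
  1/(2π) = 0.159155.
  ρ_sc(-0.106) = 0.159155 · 1.997189 = 0.317863.

Rounded to 5 decimal places: ρ_sc(-0.106) ≈ 0.31786.


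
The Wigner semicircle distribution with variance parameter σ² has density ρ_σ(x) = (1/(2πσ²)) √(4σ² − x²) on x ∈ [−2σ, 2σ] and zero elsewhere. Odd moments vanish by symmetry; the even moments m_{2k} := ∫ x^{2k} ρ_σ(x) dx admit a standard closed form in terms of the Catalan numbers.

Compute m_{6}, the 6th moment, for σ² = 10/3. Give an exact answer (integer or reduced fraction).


By the scaled semicircle moment identity, m_{2k} = σ^{2k} · C_k with k = 3.
C_3 = (1/(k+1)) · C(2k, k) = (1/4) · C(6, 3) = (1/4) · 20 = 5.
σ^{2k} = (σ²)^k = (10/3)^3 = 1000/27.

Therefore m_{6} = σ^{6} · C_3 = (1000/27) · 5 = 5000/27.


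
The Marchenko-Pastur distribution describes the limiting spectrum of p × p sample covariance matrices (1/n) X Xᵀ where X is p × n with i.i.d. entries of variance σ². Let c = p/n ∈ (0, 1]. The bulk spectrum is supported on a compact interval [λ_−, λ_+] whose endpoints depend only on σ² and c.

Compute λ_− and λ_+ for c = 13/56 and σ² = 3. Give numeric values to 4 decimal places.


c = 13/56 = 0.232143; √c = 0.481812.
λ_− = σ² (1 − √c)² = 3 · (1 − 0.481812)² = 3 · (0.518188)² = 0.805556.
λ_+ = σ² (1 + √c)² = 3 · (1 + 0.481812)² = 3 · (1.481812)² = 6.587301.

Rounded to 4 decimal places: λ_− ≈ 0.8056, λ_+ ≈ 6.5873.


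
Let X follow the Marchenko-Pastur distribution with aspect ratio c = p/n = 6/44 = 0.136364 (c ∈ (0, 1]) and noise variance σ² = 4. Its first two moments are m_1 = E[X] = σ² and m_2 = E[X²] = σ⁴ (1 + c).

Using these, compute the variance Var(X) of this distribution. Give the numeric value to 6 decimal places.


m_1 = E[X] = σ² = 4, so m_1² = 16.
m_2 = E[X²] = σ⁴ (1 + c) = 16 · (1 + 0.136364) = 16 · 1.136364 = 18.181818.
(Note m_2 − m_1² simplifies to c · σ⁴ = 0.136364 · 16.)

Var(X) = m_2 − m_1² = 18.181818 − 16 = 2.181818.
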